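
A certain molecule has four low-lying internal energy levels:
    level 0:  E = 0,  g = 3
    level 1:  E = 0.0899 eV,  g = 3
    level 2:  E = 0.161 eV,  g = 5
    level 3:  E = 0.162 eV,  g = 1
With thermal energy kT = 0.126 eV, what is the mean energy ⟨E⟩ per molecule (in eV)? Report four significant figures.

Eᵢ/kT = 0, 0.713492, 1.27778, 1.28571.
Z = Σ gᵢe^(−Eᵢ/kT) = 3·e^(−0) + 3·e^(−0.713492) + 5·e^(−1.27778) + 1·e^(−1.28571) = 3.00000 + 1.46979 + 1.39328 + 0.276454 = 6.13952.
⟨E⟩ = Σ Eᵢ gᵢe^(−Eᵢ/kT) / Z = (0·3.00000 + 0.0899·1.46979 + 0.161·1.39328 + 0.162·0.276454) / 6.13952 = 0.06535 eV.

0.06535 eV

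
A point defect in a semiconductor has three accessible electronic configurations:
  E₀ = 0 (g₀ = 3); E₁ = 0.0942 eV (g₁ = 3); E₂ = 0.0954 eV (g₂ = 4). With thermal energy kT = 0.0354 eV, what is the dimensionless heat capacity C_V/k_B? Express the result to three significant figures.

0.854

Eᵢ/kT = 0, 2.6610, 2.6949.
Z = Σ gᵢe^(−Eᵢ/kT) = 3·e^(−0) + 3·e^(−2.6610) + 4·e^(−2.6949) = 3.0000 + 0.20963 + 0.27020 = 3.4798.
⟨E⟩ = 0.013082 eV, ⟨E²⟩ = 0.0012413 eV².
C_V/k_B = (⟨E²⟩ − ⟨E⟩²)/(kT)² = (0.0012413 − 0.00017114)/0.0012532 = 0.854.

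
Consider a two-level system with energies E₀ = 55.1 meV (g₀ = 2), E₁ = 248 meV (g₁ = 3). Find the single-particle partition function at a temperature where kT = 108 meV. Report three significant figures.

Eᵢ/kT = 0.51019, 2.2963.
Z = Σ gᵢe^(−Eᵢ/kT) = 2·e^(−0.51019) + 3·e^(−2.2963) = 1.2008 + 0.30189 = 1.5027.

Z = 1.50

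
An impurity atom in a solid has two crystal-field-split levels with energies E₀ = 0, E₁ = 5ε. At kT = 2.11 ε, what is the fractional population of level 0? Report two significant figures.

0.91

Eᵢ/kT = 0, 2.370.
Z = Σ e^(−Eᵢ/kT) = e^(−0) + e^(−2.370) = 1.000 + 0.09348 = 1.093.
P₀ = e^(−E₀/kT) / Z = 1.000/1.093 = 0.91.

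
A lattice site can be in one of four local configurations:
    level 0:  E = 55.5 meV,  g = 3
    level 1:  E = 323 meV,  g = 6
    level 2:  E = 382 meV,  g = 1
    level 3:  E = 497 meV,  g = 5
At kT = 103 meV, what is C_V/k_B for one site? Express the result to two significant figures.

Eᵢ/kT = 0.5388, 3.136, 3.709, 4.825.
Z = Σ gᵢe^(−Eᵢ/kT) = 3·e^(−0.5388) + 6·e^(−3.136) + 1·e^(−3.709) + 5·e^(−4.825) = 1.750 + 0.2607 + 0.02450 + 0.04013 = 2.075.
⟨E⟩ = 101.5 meV, ⟨E²⟩ = 22210 meV².
C_V/k_B = (⟨E²⟩ − ⟨E⟩²)/(kT)² = (22210 − 10300)/10610 = 1.1.

1.1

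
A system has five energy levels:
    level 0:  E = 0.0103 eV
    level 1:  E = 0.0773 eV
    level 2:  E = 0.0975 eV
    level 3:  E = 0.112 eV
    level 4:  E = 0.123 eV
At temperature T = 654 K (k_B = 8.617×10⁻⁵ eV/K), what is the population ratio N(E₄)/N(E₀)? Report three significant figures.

k_BT = 8.617×10⁻⁵ × 654 K = 0.056355 eV.
n₄/n₀ = exp[−(E₄−E₀)/kT] = exp(−(0.1127 eV)/(0.056355 eV)) = exp(-1.9998) = 0.135.

0.135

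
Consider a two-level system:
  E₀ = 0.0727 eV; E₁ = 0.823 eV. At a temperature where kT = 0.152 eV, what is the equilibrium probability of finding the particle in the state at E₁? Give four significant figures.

Eᵢ/kT = 0.478289, 5.41447.
Z = Σ e^(−Eᵢ/kT) = e^(−0.478289) + e^(−5.41447) = 0.619843 + 0.00445170 = 0.624295.
P₁ = e^(−E₁/kT) / Z = 0.00445170/0.624295 = 0.007131.

0.007131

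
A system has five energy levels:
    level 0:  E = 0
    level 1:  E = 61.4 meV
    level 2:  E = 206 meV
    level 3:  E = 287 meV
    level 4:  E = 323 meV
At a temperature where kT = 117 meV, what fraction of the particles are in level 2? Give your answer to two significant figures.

Eᵢ/kT = 0, 0.5248, 1.761, 2.453, 2.761.
Z = Σ e^(−Eᵢ/kT) = e^(−0) + e^(−0.5248) + e^(−1.761) + e^(−2.453) + e^(−2.761) = 1.000 + 0.5917 + 0.1719 + 0.08604 + 0.06323 = 1.913.
P₂ = e^(−E₂/kT) / Z = 0.1719/1.913 = 0.090.

0.090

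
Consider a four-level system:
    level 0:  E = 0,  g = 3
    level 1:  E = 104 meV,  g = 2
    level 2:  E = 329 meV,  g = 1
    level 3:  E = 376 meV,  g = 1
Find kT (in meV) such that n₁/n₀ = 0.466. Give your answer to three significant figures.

290 meV

n₁/n₀ = (g₁/g₀) exp[−(E₁−E₀)/kT] = 0.466.
⇒ (E₁−E₀)/kT = ln((2/3)/0.466) = ln(1.4306) = 0.35809.
kT = 104 meV / 0.35809 = 290 meV.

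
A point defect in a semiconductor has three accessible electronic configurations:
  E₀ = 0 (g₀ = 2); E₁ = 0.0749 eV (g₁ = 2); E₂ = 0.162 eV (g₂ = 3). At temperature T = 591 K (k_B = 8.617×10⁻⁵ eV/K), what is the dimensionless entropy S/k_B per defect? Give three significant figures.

k_BT = 8.617×10⁻⁵ × 591 K = 0.050926 eV.
Eᵢ/kT = 0, 1.4708, 3.1811.
Z = Σ gᵢe^(−Eᵢ/kT) = 2·e^(−0) + 2·e^(−1.4708) + 3·e^(−3.1811) = 2.0000 + 0.45948 + 0.12462 = 2.5841.
⟨E⟩ = Σ EᵢPᵢ = 0.021131 eV.
S/k_B = ln Z + ⟨E⟩/kT = ln(2.5841) + 0.021131/0.050926 = 0.94938 + 0.41494 = 1.36.

1.36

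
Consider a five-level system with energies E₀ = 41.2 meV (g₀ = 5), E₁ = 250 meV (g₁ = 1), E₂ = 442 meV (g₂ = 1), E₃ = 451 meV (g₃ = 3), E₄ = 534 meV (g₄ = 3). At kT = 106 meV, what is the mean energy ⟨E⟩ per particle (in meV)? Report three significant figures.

Eᵢ/kT = 0.38868, 2.3585, 4.1698, 4.2547, 5.0377.
Z = Σ gᵢe^(−Eᵢ/kT) = 5·e^(−0.38868) + 1·e^(−2.3585) + 1·e^(−4.1698) + 3·e^(−4.2547) + 3·e^(−5.0377) = 3.3898 + 0.094562 + 0.015455 + 0.042592 + 0.019466 = 3.5619.
⟨E⟩ = Σ Eᵢ gᵢe^(−Eᵢ/kT) / Z = (41.2·3.3898 + 250·0.094562 + 442·0.015455 + 451·0.042592 + 534·0.019466) / 3.5619 = 56.1 meV.

56.1 meV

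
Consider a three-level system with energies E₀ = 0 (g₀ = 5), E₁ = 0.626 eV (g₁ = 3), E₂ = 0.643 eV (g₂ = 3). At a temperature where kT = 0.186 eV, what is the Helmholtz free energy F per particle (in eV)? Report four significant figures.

-0.3066 eV

Eᵢ/kT = 0, 3.36559, 3.45699.
Z = Σ gᵢe^(−Eᵢ/kT) = 5·e^(−0) + 3·e^(−3.36559) + 3·e^(−3.45699) = 5.00000 + 0.103625 + 0.0945735 = 5.19820.
F = −kT ln Z = −0.186 × ln(5.19820) = −0.186 × 1.64831 = -0.3066 eV.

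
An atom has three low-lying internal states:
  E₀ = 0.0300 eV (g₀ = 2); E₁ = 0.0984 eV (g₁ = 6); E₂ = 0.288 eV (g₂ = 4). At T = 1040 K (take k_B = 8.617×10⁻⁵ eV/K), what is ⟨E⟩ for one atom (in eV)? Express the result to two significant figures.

k_BT = 8.617×10⁻⁵ × 1040 K = 0.08962 eV.
Eᵢ/kT = 0.3347, 1.098, 3.214.
Z = Σ gᵢe^(−Eᵢ/kT) = 2·e^(−0.3347) + 6·e^(−1.098) + 4·e^(−3.214) = 1.431 + 2.001 + 0.1608 = 3.593.
⟨E⟩ = Σ Eᵢ gᵢe^(−Eᵢ/kT) / Z = (0.0300·1.431 + 0.0984·2.001 + 0.288·0.1608) / 3.593 = 0.080 eV.

0.080 eV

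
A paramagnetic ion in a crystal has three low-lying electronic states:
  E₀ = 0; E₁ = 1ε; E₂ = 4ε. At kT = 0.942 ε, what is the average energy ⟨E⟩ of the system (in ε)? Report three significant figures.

0.296 ε

Eᵢ/kT = 0, 1.0616, 4.2463.
Z = Σ e^(−Eᵢ/kT) = e^(−0) + e^(−1.0616) + e^(−4.2463) = 1.0000 + 0.34590 + 0.014317 = 1.3602.
⟨E⟩ = Σ Eᵢ e^(−Eᵢ/kT) / Z = (0·1.0000 + 1·0.34590 + 4·0.014317) / 1.3602 = 0.296 ε.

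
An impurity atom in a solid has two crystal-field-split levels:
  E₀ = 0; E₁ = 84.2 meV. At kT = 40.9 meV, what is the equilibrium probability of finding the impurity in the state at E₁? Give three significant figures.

0.113

Eᵢ/kT = 0, 2.0587.
Z = Σ e^(−Eᵢ/kT) = e^(−0) + e^(−2.0587) = 1.0000 + 0.12762 = 1.1276.
P₁ = e^(−E₁/kT) / Z = 0.12762/1.1276 = 0.113.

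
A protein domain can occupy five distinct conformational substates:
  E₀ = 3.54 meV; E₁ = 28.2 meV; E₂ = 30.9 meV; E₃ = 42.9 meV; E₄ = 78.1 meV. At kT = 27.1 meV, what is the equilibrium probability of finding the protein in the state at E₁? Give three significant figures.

0.195

Eᵢ/kT = 0.13063, 1.0406, 1.1402, 1.5830, 2.8819.
Z = Σ e^(−Eᵢ/kT) = e^(−0.13063) + e^(−1.0406) + e^(−1.1402) + e^(−1.5830) + e^(−2.8819) = 0.87754 + 0.35324 + 0.31976 + 0.20536 + 0.056028 = 1.8119.
P₁ = e^(−E₁/kT) / Z = 0.35324/1.8119 = 0.195.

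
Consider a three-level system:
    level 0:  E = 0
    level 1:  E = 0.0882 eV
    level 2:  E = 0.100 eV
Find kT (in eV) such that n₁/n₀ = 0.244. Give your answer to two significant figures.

n₁/n₀ = exp[−(E₁−E₀)/kT] = 0.244.
⇒ (E₁−E₀)/kT = ln(1/0.244) = ln(4.098) = 1.410.
kT = 0.0882 eV / 1.410 = 0.063 eV.

0.063 eV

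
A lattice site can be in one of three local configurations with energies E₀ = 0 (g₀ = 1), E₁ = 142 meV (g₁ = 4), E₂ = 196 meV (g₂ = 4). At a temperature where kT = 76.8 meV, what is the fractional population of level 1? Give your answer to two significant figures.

Eᵢ/kT = 0, 1.849, 2.552.
Z = Σ gᵢe^(−Eᵢ/kT) = 1·e^(−0) + 4·e^(−1.849) + 4·e^(−2.552) = 1.000 + 0.6296 + 0.3117 = 1.941.
P₁ = g₁ e^(−E₁/kT) / Z = 0.6296/1.941 = 0.32.

0.32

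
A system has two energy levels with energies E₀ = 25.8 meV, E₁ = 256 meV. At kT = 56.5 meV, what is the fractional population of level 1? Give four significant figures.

Eᵢ/kT = 0.456637, 4.53097.
Z = Σ e^(−Eᵢ/kT) = e^(−0.456637) + e^(−4.53097) = 0.633410 + 0.0107702 = 0.644180.
P₁ = e^(−E₁/kT) / Z = 0.0107702/0.644180 = 0.01672.

0.01672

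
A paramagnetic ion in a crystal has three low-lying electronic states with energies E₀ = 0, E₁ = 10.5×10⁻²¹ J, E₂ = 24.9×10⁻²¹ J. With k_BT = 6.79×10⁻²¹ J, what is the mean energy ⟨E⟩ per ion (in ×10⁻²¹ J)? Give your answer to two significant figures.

2.3 ×10⁻²¹ J

Eᵢ/kT = 0, 1.546, 3.667.
Z = Σ e^(−Eᵢ/kT) = e^(−0) + e^(−1.546) + e^(−3.667) = 1.000 + 0.2131 + 0.02555 = 1.239.
⟨E⟩ = Σ Eᵢ e^(−Eᵢ/kT) / Z = (0·1.000 + 10.5·0.2131 + 24.9·0.02555) / 1.239 = 2.3 ×10⁻²¹ J.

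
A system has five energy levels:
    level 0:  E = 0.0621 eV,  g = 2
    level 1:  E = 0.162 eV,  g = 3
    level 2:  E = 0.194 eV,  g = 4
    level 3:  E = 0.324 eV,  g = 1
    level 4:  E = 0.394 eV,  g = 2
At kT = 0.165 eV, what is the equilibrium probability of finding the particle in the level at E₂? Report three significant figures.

Eᵢ/kT = 0.37636, 0.98182, 1.1758, 1.9636, 2.3879.
Z = Σ gᵢe^(−Eᵢ/kT) = 2·e^(−0.37636) + 3·e^(−0.98182) + 4·e^(−1.1758) + 1·e^(−1.9636) + 2·e^(−2.3879) = 1.3727 + 1.1239 + 1.2343 + 0.14035 + 0.18364 = 4.0549.
P₂ = g₂ e^(−E₂/kT) / Z = 1.2343/4.0549 = 0.304.

0.304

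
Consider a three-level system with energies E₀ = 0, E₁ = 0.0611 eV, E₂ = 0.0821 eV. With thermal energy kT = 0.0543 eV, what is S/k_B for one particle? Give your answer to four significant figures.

0.8872

Eᵢ/kT = 0, 1.12523, 1.51197.
Z = Σ e^(−Eᵢ/kT) = e^(−0) + e^(−1.12523) + e^(−1.51197) = 1.00000 + 0.324578 + 0.220475 = 1.54505.
⟨E⟩ = Σ EᵢPᵢ = 0.0245511 eV.
S/k_B = ln Z + ⟨E⟩/kT = ln(1.54505) + 0.0245511/0.0543 = 0.435056 + 0.452138 = 0.8872.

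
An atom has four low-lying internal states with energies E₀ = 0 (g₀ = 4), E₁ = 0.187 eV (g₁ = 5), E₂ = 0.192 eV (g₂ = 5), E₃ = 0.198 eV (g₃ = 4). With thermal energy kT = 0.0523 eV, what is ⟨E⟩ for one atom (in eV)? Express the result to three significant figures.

Eᵢ/kT = 0, 3.5755, 3.6711, 3.7859.
Z = Σ gᵢe^(−Eᵢ/kT) = 4·e^(−0) + 5·e^(−3.5755) + 5·e^(−3.6711) + 4·e^(−3.7859) = 4.0000 + 0.14001 + 0.12724 + 0.090754 = 4.3580.
⟨E⟩ = Σ Eᵢ gᵢe^(−Eᵢ/kT) / Z = (0·4.0000 + 0.187·0.14001 + 0.192·0.12724 + 0.198·0.090754) / 4.3580 = 0.0157 eV.

0.0157 eV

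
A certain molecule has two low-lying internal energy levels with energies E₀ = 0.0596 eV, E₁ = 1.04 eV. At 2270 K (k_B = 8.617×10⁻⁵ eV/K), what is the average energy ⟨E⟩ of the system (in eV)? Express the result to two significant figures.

k_BT = 8.617×10⁻⁵ × 2270 K = 0.1956 eV.
Eᵢ/kT = 0.3047, 5.317.
Z = Σ e^(−Eᵢ/kT) = e^(−0.3047) + e^(−5.317) = 0.7373 + 0.004907 = 0.7422.
⟨E⟩ = Σ Eᵢ e^(−Eᵢ/kT) / Z = (0.0596·0.7373 + 1.04·0.004907) / 0.7422 = 0.066 eV.

0.066 eV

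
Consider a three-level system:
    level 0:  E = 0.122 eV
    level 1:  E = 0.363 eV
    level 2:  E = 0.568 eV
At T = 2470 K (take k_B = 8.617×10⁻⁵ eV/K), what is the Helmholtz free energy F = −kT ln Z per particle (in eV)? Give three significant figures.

k_BT = 8.617×10⁻⁵ × 2470 K = 0.21284 eV.
Eᵢ/kT = 0.57320, 1.7055, 2.6687.
Z = Σ e^(−Eᵢ/kT) = e^(−0.57320) + e^(−1.7055) + e^(−2.6687) = 0.56372 + 0.18168 + 0.069342 = 0.81474.
F = −kT ln Z = −0.21284 × ln(0.81474) = −0.21284 × -0.20489 = 0.0436 eV.

0.0436 eV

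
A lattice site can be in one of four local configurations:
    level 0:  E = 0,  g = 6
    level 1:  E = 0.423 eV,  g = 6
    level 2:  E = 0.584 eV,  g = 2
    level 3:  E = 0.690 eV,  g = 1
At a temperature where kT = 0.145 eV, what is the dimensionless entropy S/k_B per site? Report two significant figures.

2.0

Eᵢ/kT = 0, 2.917, 4.028, 4.759.
Z = Σ gᵢe^(−Eᵢ/kT) = 6·e^(−0) + 6·e^(−2.917) + 2·e^(−4.028) + 1·e^(−4.759) = 6.000 + 0.3246 + 0.03562 + 0.008574 = 6.369.
⟨E⟩ = Σ EᵢPᵢ = 0.02575 eV.
S/k_B = ln Z + ⟨E⟩/kT = ln(6.369) + 0.02575/0.145 = 1.851 + 0.1776 = 2.0.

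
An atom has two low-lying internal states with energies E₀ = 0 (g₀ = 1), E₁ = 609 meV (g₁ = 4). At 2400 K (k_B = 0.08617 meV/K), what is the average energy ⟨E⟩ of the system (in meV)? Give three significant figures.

k_BT = 0.08617 × 2400 K = 206.81 meV.
Eᵢ/kT = 0, 2.9447.
Z = Σ gᵢe^(−Eᵢ/kT) = 1·e^(−0) + 4·e^(−2.9447) = 1.0000 + 0.21047 = 1.2105.
⟨E⟩ = Σ Eᵢ gᵢe^(−Eᵢ/kT) / Z = (0·1.0000 + 609·0.21047) / 1.2105 = 106 meV.

106 meV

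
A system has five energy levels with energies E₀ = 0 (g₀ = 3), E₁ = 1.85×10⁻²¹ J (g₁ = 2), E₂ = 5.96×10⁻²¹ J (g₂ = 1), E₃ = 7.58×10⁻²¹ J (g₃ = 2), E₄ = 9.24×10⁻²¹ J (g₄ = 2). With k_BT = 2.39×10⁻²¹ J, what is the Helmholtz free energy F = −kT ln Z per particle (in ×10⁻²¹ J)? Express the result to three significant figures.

Eᵢ/kT = 0, 0.77406, 2.4937, 3.1715, 3.8661.
Z = Σ gᵢe^(−Eᵢ/kT) = 3·e^(−0) + 2·e^(−0.77406) + 1·e^(−2.4937) + 2·e^(−3.1715) + 2·e^(−3.8661) = 3.0000 + 0.92227 + 0.082604 + 0.083881 + 0.041880 = 4.1306.
F = −kT ln Z = −2.39 × ln(4.1306) = −2.39 × 1.4184 = -3.39 ×10⁻²¹ J.

-3.39 ×10⁻²¹ J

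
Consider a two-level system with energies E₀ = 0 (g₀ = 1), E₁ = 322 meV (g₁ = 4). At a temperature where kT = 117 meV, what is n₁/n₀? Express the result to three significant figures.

n₁/n₀ = (g₁/g₀) exp[−(E₁−E₀)/kT] = (4/1) × exp(−(322 meV)/(117 meV)) = (4/1) × exp(-2.7521) = 0.255.

0.255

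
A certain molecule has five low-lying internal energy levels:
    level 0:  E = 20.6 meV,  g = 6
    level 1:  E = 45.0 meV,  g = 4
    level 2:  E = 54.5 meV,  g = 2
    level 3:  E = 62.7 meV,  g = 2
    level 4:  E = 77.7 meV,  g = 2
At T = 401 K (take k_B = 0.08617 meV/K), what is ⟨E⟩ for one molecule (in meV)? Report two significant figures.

k_BT = 0.08617 × 401 K = 34.55 meV.
Eᵢ/kT = 0.5962, 1.302, 1.577, 1.815, 2.249.
Z = Σ gᵢe^(−Eᵢ/kT) = 6·e^(−0.5962) + 4·e^(−1.302) + 2·e^(−1.577) + 2·e^(−1.815) + 2·e^(−2.249) = 3.305 + 1.088 + 0.4132 + 0.3257 + 0.2110 = 5.343.
⟨E⟩ = Σ Eᵢ gᵢe^(−Eᵢ/kT) / Z = (20.6·3.305 + 45.0·1.088 + 54.5·0.4132 + 62.7·0.3257 + 77.7·0.2110) / 5.343 = 33 meV.

33 meV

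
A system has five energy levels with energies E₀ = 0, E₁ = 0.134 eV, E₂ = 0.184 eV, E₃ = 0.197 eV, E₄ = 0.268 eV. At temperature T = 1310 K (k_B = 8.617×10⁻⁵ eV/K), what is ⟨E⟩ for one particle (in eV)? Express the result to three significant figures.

k_BT = 8.617×10⁻⁵ × 1310 K = 0.11288 eV.
Eᵢ/kT = 0, 1.1871, 1.6300, 1.7452, 2.3742.
Z = Σ e^(−Eᵢ/kT) = e^(−0) + e^(−1.1871) + e^(−1.6300) + e^(−1.7452) + e^(−2.3742) = 1.0000 + 0.30510 + 0.19593 + 0.17461 + 0.093089 = 1.7687.
⟨E⟩ = Σ Eᵢ e^(−Eᵢ/kT) / Z = (0·1.0000 + 0.134·0.30510 + 0.184·0.19593 + 0.197·0.17461 + 0.268·0.093089) / 1.7687 = 0.0771 eV.

0.0771 eV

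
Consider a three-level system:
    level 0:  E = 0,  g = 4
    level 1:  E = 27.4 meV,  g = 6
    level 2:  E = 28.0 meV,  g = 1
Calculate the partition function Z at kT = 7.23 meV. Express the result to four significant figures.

Eᵢ/kT = 0, 3.78976, 3.87275.
Z = Σ gᵢe^(−Eᵢ/kT) = 4·e^(−0) + 6·e^(−3.78976) + 1·e^(−3.87275) = 4.00000 + 0.135606 + 0.0208011 = 4.15641.

Z = 4.156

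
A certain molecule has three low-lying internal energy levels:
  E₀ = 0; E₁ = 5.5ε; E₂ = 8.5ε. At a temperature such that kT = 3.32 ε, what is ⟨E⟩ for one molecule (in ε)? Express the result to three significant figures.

Eᵢ/kT = 0, 1.6566, 2.5602.
Z = Σ e^(−Eᵢ/kT) = e^(−0) + e^(−1.6566) + e^(−2.5602) = 1.0000 + 0.19079 + 0.077289 = 1.2681.
⟨E⟩ = Σ Eᵢ e^(−Eᵢ/kT) / Z = (0·1.0000 + 5.5·0.19079 + 8.5·0.077289) / 1.2681 = 1.35 ε.

1.35 ε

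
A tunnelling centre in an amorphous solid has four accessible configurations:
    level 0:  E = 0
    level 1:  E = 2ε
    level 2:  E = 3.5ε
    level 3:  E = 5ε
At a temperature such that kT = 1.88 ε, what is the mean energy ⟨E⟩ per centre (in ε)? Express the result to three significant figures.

1.01 ε

Eᵢ/kT = 0, 1.0638, 1.8617, 2.6596.
Z = Σ e^(−Eᵢ/kT) = e^(−0) + e^(−1.0638) + e^(−1.8617) + e^(−2.6596) = 1.0000 + 0.34514 + 0.15541 + 0.069976 = 1.5705.
⟨E⟩ = Σ Eᵢ e^(−Eᵢ/kT) / Z = (0·1.0000 + 2·0.34514 + 3.5·0.15541 + 5·0.069976) / 1.5705 = 1.01 ε.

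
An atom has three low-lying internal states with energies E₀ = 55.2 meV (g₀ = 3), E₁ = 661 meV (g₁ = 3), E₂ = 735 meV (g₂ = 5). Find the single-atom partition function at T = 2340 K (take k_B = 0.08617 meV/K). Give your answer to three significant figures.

Z = 2.53

k_BT = 0.08617 × 2340 K = 201.64 meV.
Eᵢ/kT = 0.27376, 3.2781, 3.6451.
Z = Σ gᵢe^(−Eᵢ/kT) = 3·e^(−0.27376) + 3·e^(−3.2781) + 5·e^(−3.6451) = 2.2815 + 0.11310 + 0.13059 = 2.5252.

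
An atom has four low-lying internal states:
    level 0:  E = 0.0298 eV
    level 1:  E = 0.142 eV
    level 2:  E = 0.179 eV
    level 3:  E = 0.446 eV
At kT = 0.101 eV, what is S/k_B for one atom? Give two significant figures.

0.94

Eᵢ/kT = 0.2950, 1.406, 1.772, 4.416.
Z = Σ e^(−Eᵢ/kT) = e^(−0.2950) + e^(−1.406) + e^(−1.772) + e^(−4.416) = 0.7445 + 0.2451 + 0.1700 + 0.01208 = 1.172.
⟨E⟩ = Σ EᵢPᵢ = 0.07919 eV.
S/k_B = ln Z + ⟨E⟩/kT = ln(1.172) + 0.07919/0.101 = 0.1587 + 0.7841 = 0.94.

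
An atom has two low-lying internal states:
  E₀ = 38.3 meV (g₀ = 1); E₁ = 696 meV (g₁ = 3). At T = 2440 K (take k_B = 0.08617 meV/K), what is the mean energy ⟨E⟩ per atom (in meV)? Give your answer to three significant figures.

115 meV

k_BT = 0.08617 × 2440 K = 210.25 meV.
Eᵢ/kT = 0.18216, 3.3103.
Z = Σ gᵢe^(−Eᵢ/kT) = 1·e^(−0.18216) + 3·e^(−3.3103) = 0.83347 + 0.10952 = 0.94299.
⟨E⟩ = Σ Eᵢ gᵢe^(−Eᵢ/kT) / Z = (38.3·0.83347 + 696·0.10952) / 0.94299 = 115 meV.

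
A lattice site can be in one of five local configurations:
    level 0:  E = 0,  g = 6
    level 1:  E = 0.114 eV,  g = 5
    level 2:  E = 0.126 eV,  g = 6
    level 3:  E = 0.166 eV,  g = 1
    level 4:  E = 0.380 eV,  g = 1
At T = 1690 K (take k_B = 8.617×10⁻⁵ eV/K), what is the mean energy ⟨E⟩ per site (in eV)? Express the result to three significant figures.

0.0589 eV

k_BT = 8.617×10⁻⁵ × 1690 K = 0.14563 eV.
Eᵢ/kT = 0, 0.78281, 0.86521, 1.1399, 2.6094.
Z = Σ gᵢe^(−Eᵢ/kT) = 6·e^(−0) + 5·e^(−0.78281) + 6·e^(−0.86521) + 1·e^(−1.1399) + 1·e^(−2.6094) = 6.0000 + 2.2856 + 2.5258 + 0.31985 + 0.073579 = 11.205.
⟨E⟩ = Σ Eᵢ gᵢe^(−Eᵢ/kT) / Z = (0·6.0000 + 0.114·2.2856 + 0.126·2.5258 + 0.166·0.31985 + 0.380·0.073579) / 11.205 = 0.0589 eV.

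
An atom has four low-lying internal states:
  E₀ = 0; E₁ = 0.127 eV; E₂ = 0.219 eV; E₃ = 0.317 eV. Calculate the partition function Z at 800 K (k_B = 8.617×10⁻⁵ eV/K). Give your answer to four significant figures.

Z = 1.210

k_BT = 8.617×10⁻⁵ × 800 K = 0.0689360 eV.
Eᵢ/kT = 0, 1.84229, 3.17686, 4.59847.
Z = Σ e^(−Eᵢ/kT) = e^(−0) + e^(−1.84229) + e^(−3.17686) + e^(−4.59847) = 1.00000 + 0.158454 + 0.0417164 + 0.0100672 = 1.21024.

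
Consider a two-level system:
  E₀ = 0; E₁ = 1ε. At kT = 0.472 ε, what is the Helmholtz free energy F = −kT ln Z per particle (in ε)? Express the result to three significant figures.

-0.0536 ε

Eᵢ/kT = 0, 2.1186.
Z = Σ e^(−Eᵢ/kT) = e^(−0) + e^(−2.1186) = 1.0000 + 0.12020 = 1.1202.
F = −kT ln Z = −0.472 × ln(1.1202) = −0.472 × 0.11351 = -0.0536 ε.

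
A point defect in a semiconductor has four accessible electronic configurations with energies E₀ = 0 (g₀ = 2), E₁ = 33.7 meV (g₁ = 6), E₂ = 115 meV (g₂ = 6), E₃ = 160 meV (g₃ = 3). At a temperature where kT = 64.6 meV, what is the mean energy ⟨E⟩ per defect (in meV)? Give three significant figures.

Eᵢ/kT = 0, 0.52167, 1.7802, 2.4768.
Z = Σ gᵢe^(−Eᵢ/kT) = 2·e^(−0) + 6·e^(−0.52167) + 6·e^(−1.7802) + 3·e^(−2.4768) = 2.0000 + 3.5612 + 1.0116 + 0.25203 = 6.8248.
⟨E⟩ = Σ Eᵢ gᵢe^(−Eᵢ/kT) / Z = (0·2.0000 + 33.7·3.5612 + 115·1.0116 + 160·0.25203) / 6.8248 = 40.5 meV.

40.5 meV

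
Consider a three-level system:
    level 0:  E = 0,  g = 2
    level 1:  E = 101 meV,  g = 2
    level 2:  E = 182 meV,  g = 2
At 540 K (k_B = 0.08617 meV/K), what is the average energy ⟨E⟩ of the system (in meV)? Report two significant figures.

13 meV

k_BT = 0.08617 × 540 K = 46.53 meV.
Eᵢ/kT = 0, 2.171, 3.911.
Z = Σ gᵢe^(−Eᵢ/kT) = 2·e^(−0) + 2·e^(−2.171) + 2·e^(−3.911) = 2.000 + 0.2281 + 0.04004 = 2.268.
⟨E⟩ = Σ Eᵢ gᵢe^(−Eᵢ/kT) / Z = (0·2.000 + 101·0.2281 + 182·0.04004) / 2.268 = 13 meV.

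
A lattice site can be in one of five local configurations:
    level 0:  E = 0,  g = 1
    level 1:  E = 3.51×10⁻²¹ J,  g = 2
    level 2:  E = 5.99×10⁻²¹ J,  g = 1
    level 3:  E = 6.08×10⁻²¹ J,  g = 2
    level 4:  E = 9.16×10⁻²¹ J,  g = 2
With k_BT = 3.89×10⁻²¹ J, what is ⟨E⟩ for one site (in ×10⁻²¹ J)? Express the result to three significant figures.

Eᵢ/kT = 0, 0.90231, 1.5398, 1.5630, 2.3548.
Z = Σ gᵢe^(−Eᵢ/kT) = 1·e^(−0) + 2·e^(−0.90231) + 1·e^(−1.5398) + 2·e^(−1.5630) + 2·e^(−2.3548) = 1.0000 + 0.81126 + 0.21442 + 0.41901 + 0.18982 = 2.6345.
⟨E⟩ = Σ Eᵢ gᵢe^(−Eᵢ/kT) / Z = (0·1.0000 + 3.51·0.81126 + 5.99·0.21442 + 6.08·0.41901 + 9.16·0.18982) / 2.6345 = 3.20 ×10⁻²¹ J.

3.20 ×10⁻²¹ J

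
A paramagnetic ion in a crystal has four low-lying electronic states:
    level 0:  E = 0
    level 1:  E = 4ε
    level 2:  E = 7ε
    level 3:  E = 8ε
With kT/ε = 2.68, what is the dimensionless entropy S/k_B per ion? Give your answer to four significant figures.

0.8019

Eᵢ/kT = 0, 1.49254, 2.61194, 2.98507.
Z = Σ e^(−Eᵢ/kT) = e^(−0) + e^(−1.49254) + e^(−2.61194) + e^(−2.98507) = 1.00000 + 0.224801 + 0.0733920 + 0.0505360 = 1.34873.
⟨E⟩ = Σ EᵢPᵢ = 1.34737 ε.
S/k_B = ln Z + ⟨E⟩/kT = ln(1.34873) + 1.34737/2.68 = 0.299163 + 0.502750 = 0.8019.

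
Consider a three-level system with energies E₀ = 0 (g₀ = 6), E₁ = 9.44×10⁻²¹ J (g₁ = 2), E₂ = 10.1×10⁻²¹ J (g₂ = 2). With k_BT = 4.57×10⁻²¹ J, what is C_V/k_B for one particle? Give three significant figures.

0.308

Eᵢ/kT = 0, 2.0656, 2.2101.
Z = Σ gᵢe^(−Eᵢ/kT) = 6·e^(−0) + 2·e^(−2.0656) + 2·e^(−2.2101) = 6.0000 + 0.25348 + 0.21938 = 6.4729.
⟨E⟩ = 0.71198, ⟨E²⟩ = 6.9470.
C_V/k_B = (⟨E²⟩ − ⟨E⟩²)/(kT)² = (6.9470 − 0.50692)/20.885 = 0.308.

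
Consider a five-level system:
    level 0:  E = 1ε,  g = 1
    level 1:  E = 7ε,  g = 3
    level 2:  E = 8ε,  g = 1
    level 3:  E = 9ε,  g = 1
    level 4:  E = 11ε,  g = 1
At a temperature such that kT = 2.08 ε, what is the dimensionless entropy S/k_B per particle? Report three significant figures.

Eᵢ/kT = 0.48077, 3.3654, 3.8462, 4.3269, 5.2885.
Z = Σ gᵢe^(−Eᵢ/kT) = 1·e^(−0.48077) + 3·e^(−3.3654) + 1·e^(−3.8462) + 1·e^(−4.3269) + 1·e^(−5.2885) = 0.61831 + 0.10364 + 0.021361 + 0.013208 + 0.0050493 = 0.76157.
⟨E⟩ = Σ EᵢPᵢ = 2.2179 ε.
S/k_B = ln Z + ⟨E⟩/kT = ln(0.76157) + 2.2179/2.08 = -0.27237 + 1.0663 = 0.794.

0.794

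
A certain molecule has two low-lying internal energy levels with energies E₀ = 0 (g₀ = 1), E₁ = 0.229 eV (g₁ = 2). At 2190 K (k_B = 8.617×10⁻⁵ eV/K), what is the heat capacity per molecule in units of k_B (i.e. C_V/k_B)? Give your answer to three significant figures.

k_BT = 8.617×10⁻⁵ × 2190 K = 0.18871 eV.
Eᵢ/kT = 0, 1.2135.
Z = Σ gᵢe^(−Eᵢ/kT) = 1·e^(−0) + 2·e^(−1.2135) = 1.0000 + 0.59431 = 1.5943.
⟨E⟩ = 0.085365 eV, ⟨E²⟩ = 0.019549 eV².
C_V/k_B = (⟨E²⟩ − ⟨E⟩²)/(kT)² = (0.019549 − 0.0072872)/0.035611 = 0.344.

0.344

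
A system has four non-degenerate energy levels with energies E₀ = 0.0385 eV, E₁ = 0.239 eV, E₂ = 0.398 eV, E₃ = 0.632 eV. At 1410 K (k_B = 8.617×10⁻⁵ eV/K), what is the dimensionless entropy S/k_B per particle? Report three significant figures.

k_BT = 8.617×10⁻⁵ × 1410 K = 0.12150 eV.
Eᵢ/kT = 0.31687, 1.9671, 3.2757, 5.2016.
Z = Σ e^(−Eᵢ/kT) = e^(−0.31687) + e^(−1.9671) + e^(−3.2757) + e^(−5.2016) = 0.72843 + 0.13986 + 0.037790 + 0.0055077 = 0.91159.
⟨E⟩ = Σ EᵢPᵢ = 0.087750 eV.
S/k_B = ln Z + ⟨E⟩/kT = ln(0.91159) + 0.087750/0.12150 = -0.092565 + 0.72222 = 0.630.

0.630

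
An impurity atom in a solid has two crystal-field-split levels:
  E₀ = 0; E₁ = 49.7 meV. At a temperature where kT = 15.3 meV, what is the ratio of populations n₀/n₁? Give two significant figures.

26

n₀/n₁ = exp[−(E₀−E₁)/kT] = exp(−(-49.7 meV)/(15.3 meV)) = exp(3.248) = 26.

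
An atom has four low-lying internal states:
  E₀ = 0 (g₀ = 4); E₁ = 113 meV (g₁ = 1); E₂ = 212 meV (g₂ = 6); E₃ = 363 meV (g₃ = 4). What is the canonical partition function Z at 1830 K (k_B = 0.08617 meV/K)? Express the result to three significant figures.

Z = 6.45

k_BT = 0.08617 × 1830 K = 157.69 meV.
Eᵢ/kT = 0, 0.71660, 1.3444, 2.3020.
Z = Σ gᵢe^(−Eᵢ/kT) = 4·e^(−0) + 1·e^(−0.71660) + 6·e^(−1.3444) + 4·e^(−2.3020) = 4.0000 + 0.48841 + 1.5642 + 0.40023 = 6.4528.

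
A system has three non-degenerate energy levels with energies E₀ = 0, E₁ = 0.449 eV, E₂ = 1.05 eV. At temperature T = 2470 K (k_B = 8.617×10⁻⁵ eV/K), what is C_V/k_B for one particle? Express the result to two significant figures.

k_BT = 8.617×10⁻⁵ × 2470 K = 0.2128 eV.
Eᵢ/kT = 0, 2.110, 4.934.
Z = Σ e^(−Eᵢ/kT) = e^(−0) + e^(−2.110) + e^(−4.934) = 1.000 + 0.1212 + 0.007198 = 1.128.
⟨E⟩ = 0.05494 eV, ⟨E²⟩ = 0.02870 eV².
C_V/k_B = (⟨E²⟩ − ⟨E⟩²)/(kT)² = (0.02870 − 0.003018)/0.04528 = 0.57.

0.57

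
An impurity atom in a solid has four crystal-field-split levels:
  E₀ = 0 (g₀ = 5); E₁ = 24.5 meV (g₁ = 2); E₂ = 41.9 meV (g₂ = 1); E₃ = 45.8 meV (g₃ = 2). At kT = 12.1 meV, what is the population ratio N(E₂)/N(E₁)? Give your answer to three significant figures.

n₂/n₁ = (g₂/g₁) exp[−(E₂−E₁)/kT] = (1/2) × exp(−(17.4 meV)/(12.1 meV)) = (1/2) × exp(-1.4380) = 0.119.

0.119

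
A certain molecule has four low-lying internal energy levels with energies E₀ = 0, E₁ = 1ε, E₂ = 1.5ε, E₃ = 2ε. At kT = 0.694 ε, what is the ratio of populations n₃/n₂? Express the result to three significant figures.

n₃/n₂ = exp[−(E₃−E₂)/kT] = exp(−(0.5ε)/(0.694ε)) = exp(-0.72046) = 0.487.

0.487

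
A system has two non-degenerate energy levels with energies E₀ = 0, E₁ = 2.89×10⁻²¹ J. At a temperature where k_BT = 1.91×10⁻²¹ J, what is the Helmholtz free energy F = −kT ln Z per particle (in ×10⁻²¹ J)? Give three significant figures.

Eᵢ/kT = 0, 1.5131.
Z = Σ e^(−Eᵢ/kT) = e^(−0) + e^(−1.5131) = 1.0000 + 0.22023 = 1.2202.
F = −kT ln Z = −1.91 × ln(1.2202) = −1.91 × 0.19901 = -0.380 ×10⁻²¹ J.

-0.380 ×10⁻²¹ J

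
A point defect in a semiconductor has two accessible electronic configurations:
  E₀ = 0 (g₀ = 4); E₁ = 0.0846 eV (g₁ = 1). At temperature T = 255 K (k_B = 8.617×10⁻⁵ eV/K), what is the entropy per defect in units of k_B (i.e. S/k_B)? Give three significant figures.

k_BT = 8.617×10⁻⁵ × 255 K = 0.021973 eV.
Eᵢ/kT = 0, 3.8502.
Z = Σ gᵢe^(−Eᵢ/kT) = 4·e^(−0) + 1·e^(−3.8502) = 4.0000 + 0.021275 = 4.0213.
⟨E⟩ = Σ EᵢPᵢ = 0.00044758 eV.
S/k_B = ln Z + ⟨E⟩/kT = ln(4.0213) + 0.00044758/0.021973 = 1.3916 + 0.020370 = 1.41.

1.41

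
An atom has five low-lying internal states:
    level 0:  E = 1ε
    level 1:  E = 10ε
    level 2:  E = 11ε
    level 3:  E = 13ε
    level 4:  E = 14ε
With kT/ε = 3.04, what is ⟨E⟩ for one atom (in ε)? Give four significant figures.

Eᵢ/kT = 0.328947, 3.28947, 3.61842, 4.27632, 4.60526.
Z = Σ e^(−Eᵢ/kT) = e^(−0.328947) + e^(−3.28947) + e^(−3.61842) + e^(−4.27632) + e^(−4.60526) = 0.719681 + 0.0372736 + 0.0268250 + 0.0138937 + 0.00999910 = 0.807672.
⟨E⟩ = Σ Eᵢ e^(−Eᵢ/kT) / Z = (1·0.719681 + 10·0.0372736 + 11·0.0268250 + 13·0.0138937 + 14·0.00999910) / 0.807672 = 2.115 ε.

2.115 ε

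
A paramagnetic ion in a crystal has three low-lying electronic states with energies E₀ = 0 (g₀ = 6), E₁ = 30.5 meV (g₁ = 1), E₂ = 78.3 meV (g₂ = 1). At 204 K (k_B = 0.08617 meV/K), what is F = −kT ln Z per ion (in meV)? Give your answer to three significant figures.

-32.0 meV

k_BT = 0.08617 × 204 K = 17.579 meV.
Eᵢ/kT = 0, 1.7350, 4.4542.
Z = Σ gᵢe^(−Eᵢ/kT) = 6·e^(−0) + 1·e^(−1.7350) + 1·e^(−4.4542) = 6.0000 + 0.17640 + 0.011630 = 6.1880.
F = −kT ln Z = −17.579 × ln(6.1880) = −17.579 × 1.8226 = -32.0 meV.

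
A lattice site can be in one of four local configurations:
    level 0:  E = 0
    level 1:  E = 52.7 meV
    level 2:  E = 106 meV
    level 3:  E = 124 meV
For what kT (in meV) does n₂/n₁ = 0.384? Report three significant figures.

55.7 meV

n₂/n₁ = exp[−(E₂−E₁)/kT] = 0.384.
⇒ (E₂−E₁)/kT = ln(1/0.384) = ln(2.6042) = 0.95713.
kT = 53.3 meV / 0.95713 = 55.7 meV.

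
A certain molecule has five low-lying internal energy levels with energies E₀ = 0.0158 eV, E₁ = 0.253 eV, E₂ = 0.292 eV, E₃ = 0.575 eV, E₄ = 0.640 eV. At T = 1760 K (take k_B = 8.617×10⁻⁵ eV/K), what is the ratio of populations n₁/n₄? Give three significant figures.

12.8

k_BT = 8.617×10⁻⁵ × 1760 K = 0.15166 eV.
n₁/n₄ = exp[−(E₁−E₄)/kT] = exp(−(-0.387 eV)/(0.15166 eV)) = exp(2.5518) = 12.8.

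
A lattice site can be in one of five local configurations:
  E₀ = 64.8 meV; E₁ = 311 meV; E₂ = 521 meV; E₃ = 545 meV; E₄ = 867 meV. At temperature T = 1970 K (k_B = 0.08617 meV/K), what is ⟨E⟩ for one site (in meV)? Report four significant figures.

k_BT = 0.08617 × 1970 K = 169.755 meV.
Eᵢ/kT = 0.381727, 1.83205, 3.06913, 3.21051, 5.10736.
Z = Σ e^(−Eᵢ/kT) = e^(−0.381727) + e^(−1.83205) + e^(−3.06913) + e^(−3.21051) + e^(−5.10736) = 0.682681 + 0.160085 + 0.0464616 + 0.0403360 + 0.00605204 = 0.935616.
⟨E⟩ = Σ Eᵢ e^(−Eᵢ/kT) / Z = (64.8·0.682681 + 311·0.160085 + 521·0.0464616 + 545·0.0403360 + 867·0.00605204) / 0.935616 = 155.5 meV.

155.5 meV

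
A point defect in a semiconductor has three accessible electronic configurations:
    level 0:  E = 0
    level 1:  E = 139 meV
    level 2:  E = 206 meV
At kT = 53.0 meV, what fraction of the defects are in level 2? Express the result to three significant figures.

0.0188

Eᵢ/kT = 0, 2.6226, 3.8868.
Z = Σ e^(−Eᵢ/kT) = e^(−0) + e^(−2.6226) + e^(−3.8868) = 1.0000 + 0.072614 + 0.020511 = 1.0931.
P₂ = e^(−E₂/kT) / Z = 0.020511/1.0931 = 0.0188.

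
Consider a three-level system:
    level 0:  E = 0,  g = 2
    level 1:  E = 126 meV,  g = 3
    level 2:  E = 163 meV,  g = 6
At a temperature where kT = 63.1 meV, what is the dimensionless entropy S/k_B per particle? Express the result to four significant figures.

Eᵢ/kT = 0, 1.99683, 2.58320.
Z = Σ gᵢe^(−Eᵢ/kT) = 2·e^(−0) + 3·e^(−1.99683) + 6·e^(−2.58320) = 2.00000 + 0.407295 + 0.453191 = 2.86049.
⟨E⟩ = Σ EᵢPᵢ = 43.7650 meV.
S/k_B = ln Z + ⟨E⟩/kT = ln(2.86049) + 43.7650/63.1 = 1.05099 + 0.693582 = 1.745.

1.745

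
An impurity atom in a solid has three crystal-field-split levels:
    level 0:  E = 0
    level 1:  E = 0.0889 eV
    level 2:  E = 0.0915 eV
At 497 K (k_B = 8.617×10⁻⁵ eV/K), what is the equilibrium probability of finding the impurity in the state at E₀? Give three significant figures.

0.804

k_BT = 8.617×10⁻⁵ × 497 K = 0.042826 eV.
Eᵢ/kT = 0, 2.0758, 2.1366.
Z = Σ e^(−Eᵢ/kT) = e^(−0) + e^(−2.0758) + e^(−2.1366) = 1.0000 + 0.12546 + 0.11806 = 1.2435.
P₀ = e^(−E₀/kT) / Z = 1.0000/1.2435 = 0.804.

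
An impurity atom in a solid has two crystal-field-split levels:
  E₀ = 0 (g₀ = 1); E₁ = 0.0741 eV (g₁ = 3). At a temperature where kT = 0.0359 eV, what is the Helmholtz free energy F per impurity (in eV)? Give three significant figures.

Eᵢ/kT = 0, 2.0641.
Z = Σ gᵢe^(−Eᵢ/kT) = 1·e^(−0) + 3·e^(−2.0641) = 1.0000 + 0.38080 = 1.3808.
F = −kT ln Z = −0.0359 × ln(1.3808) = −0.0359 × 0.32266 = -0.0116 eV.

-0.0116 eV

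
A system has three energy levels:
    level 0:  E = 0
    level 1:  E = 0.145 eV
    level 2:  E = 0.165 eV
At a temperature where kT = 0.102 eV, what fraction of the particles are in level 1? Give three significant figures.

0.168

Eᵢ/kT = 0, 1.4216, 1.6176.
Z = Σ e^(−Eᵢ/kT) = e^(−0) + e^(−1.4216) + e^(−1.6176) = 1.0000 + 0.24133 + 0.19837 = 1.4397.
P₁ = e^(−E₁/kT) / Z = 0.24133/1.4397 = 0.168.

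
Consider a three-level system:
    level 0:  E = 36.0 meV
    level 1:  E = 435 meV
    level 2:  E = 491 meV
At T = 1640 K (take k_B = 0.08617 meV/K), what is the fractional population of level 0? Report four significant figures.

0.9096

k_BT = 0.08617 × 1640 K = 141.319 meV.
Eᵢ/kT = 0.254743, 3.07814, 3.47441.
Z = Σ e^(−Eᵢ/kT) = e^(−0.254743) + e^(−3.07814) + e^(−3.47441) = 0.775116 + 0.0460448 + 0.0309801 = 0.852141.
P₀ = e^(−E₀/kT) / Z = 0.775116/0.852141 = 0.9096.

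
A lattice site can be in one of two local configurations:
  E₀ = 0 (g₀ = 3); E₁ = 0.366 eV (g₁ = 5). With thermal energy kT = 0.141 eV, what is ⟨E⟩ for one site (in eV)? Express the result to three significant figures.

Eᵢ/kT = 0, 2.5957.
Z = Σ gᵢe^(−Eᵢ/kT) = 3·e^(−0) + 5·e^(−2.5957) = 3.0000 + 0.37297 = 3.3730.
⟨E⟩ = Σ Eᵢ gᵢe^(−Eᵢ/kT) / Z = (0·3.0000 + 0.366·0.37297) / 3.3730 = 0.0405 eV.

0.0405 eV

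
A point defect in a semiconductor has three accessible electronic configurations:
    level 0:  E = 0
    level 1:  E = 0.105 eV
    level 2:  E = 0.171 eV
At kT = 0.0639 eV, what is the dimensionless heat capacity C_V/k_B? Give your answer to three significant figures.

Eᵢ/kT = 0, 1.6432, 2.6761.
Z = Σ e^(−Eᵢ/kT) = e^(−0) + e^(−1.6432) + e^(−2.6761) = 1.0000 + 0.19336 + 0.068831 = 1.2622.
⟨E⟩ = 0.025410 eV, ⟨E²⟩ = 0.0032835 eV².
C_V/k_B = (⟨E²⟩ − ⟨E⟩²)/(kT)² = (0.0032835 − 0.00064567)/0.0040832 = 0.646.

0.646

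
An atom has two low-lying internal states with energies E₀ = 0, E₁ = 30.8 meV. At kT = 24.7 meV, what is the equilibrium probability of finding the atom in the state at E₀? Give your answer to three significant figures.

Eᵢ/kT = 0, 1.2470.
Z = Σ e^(−Eᵢ/kT) = e^(−0) + e^(−1.2470) = 1.0000 + 0.28737 = 1.2874.
P₀ = e^(−E₀/kT) / Z = 1.0000/1.2874 = 0.777.

0.777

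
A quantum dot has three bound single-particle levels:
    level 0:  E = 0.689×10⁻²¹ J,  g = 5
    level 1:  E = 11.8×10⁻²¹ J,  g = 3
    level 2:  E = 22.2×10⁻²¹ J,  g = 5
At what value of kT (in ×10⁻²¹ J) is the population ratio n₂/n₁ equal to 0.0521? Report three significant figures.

n₂/n₁ = (g₂/g₁) exp[−(E₂−E₁)/kT] = 0.0521.
⇒ (E₂−E₁)/kT = ln((5/3)/0.0521) = ln(31.990) = 3.4654.
kT = 10.4 ×10⁻²¹ J / 3.4654 = 3.00 ×10⁻²¹ J.

3.00 ×10⁻²¹ J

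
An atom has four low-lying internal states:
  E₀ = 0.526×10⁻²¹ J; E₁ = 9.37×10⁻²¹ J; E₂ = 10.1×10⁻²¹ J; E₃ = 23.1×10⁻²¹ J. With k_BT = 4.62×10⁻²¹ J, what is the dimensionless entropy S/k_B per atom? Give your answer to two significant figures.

Eᵢ/kT = 0.1139, 2.028, 2.186, 5.000.
Z = Σ e^(−Eᵢ/kT) = e^(−0.1139) + e^(−2.028) + e^(−2.186) + e^(−5.000) = 0.8923 + 0.1316 + 0.1124 + 0.006738 = 1.143.
⟨E⟩ = Σ EᵢPᵢ = 2.619 ×10⁻²¹ J.
S/k_B = ln Z + ⟨E⟩/kT = ln(1.143) + 2.619/4.62 = 0.1337 + 0.5669 = 0.70.

0.70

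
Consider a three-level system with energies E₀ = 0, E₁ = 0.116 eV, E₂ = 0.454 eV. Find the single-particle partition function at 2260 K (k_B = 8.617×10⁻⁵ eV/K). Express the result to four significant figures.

Z = 1.648

k_BT = 8.617×10⁻⁵ × 2260 K = 0.194744 eV.
Eᵢ/kT = 0, 0.595654, 2.33127.
Z = Σ e^(−Eᵢ/kT) = e^(−0) + e^(−0.595654) + e^(−2.33127) = 1.00000 + 0.551202 + 0.0971723 = 1.64837.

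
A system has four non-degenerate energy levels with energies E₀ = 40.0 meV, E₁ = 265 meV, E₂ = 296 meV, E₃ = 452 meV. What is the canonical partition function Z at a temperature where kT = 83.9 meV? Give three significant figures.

Eᵢ/kT = 0.47676, 3.1585, 3.5280, 5.3874.
Z = Σ e^(−Eᵢ/kT) = e^(−0.47676) + e^(−3.1585) + e^(−3.5280) + e^(−5.3874) = 0.62079 + 0.042489 + 0.029364 + 0.0045738 = 0.69722.

Z = 0.697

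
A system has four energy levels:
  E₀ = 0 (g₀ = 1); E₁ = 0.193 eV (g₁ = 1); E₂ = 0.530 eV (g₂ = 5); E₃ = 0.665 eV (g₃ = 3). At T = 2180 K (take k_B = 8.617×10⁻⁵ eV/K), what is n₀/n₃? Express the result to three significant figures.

11.5

k_BT = 8.617×10⁻⁵ × 2180 K = 0.18785 eV.
n₀/n₃ = (g₀/g₃) exp[−(E₀−E₃)/kT] = (1/3) × exp(−(-0.665 eV)/(0.18785 eV)) = (1/3) × exp(3.5401) = 11.5.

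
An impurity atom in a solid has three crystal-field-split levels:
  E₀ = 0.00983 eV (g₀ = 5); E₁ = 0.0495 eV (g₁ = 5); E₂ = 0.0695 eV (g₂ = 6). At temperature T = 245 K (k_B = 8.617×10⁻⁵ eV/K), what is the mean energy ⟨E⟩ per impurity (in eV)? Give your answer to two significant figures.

0.018 eV

k_BT = 8.617×10⁻⁵ × 245 K = 0.02111 eV.
Eᵢ/kT = 0.4657, 2.345, 3.292.
Z = Σ gᵢe^(−Eᵢ/kT) = 5·e^(−0.4657) + 5·e^(−2.345) + 6·e^(−3.292) = 3.138 + 0.4792 + 0.2231 = 3.840.
⟨E⟩ = Σ Eᵢ gᵢe^(−Eᵢ/kT) / Z = (0.00983·3.138 + 0.0495·0.4792 + 0.0695·0.2231) / 3.840 = 0.018 eV.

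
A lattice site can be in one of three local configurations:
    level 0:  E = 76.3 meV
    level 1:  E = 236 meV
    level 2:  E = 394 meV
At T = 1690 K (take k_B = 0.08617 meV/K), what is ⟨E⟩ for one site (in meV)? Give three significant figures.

k_BT = 0.08617 × 1690 K = 145.63 meV.
Eᵢ/kT = 0.52393, 1.6205, 2.7055.
Z = Σ e^(−Eᵢ/kT) = e^(−0.52393) + e^(−1.6205) + e^(−2.7055) = 0.59219 + 0.19780 + 0.066837 = 0.85683.
⟨E⟩ = Σ Eᵢ e^(−Eᵢ/kT) / Z = (76.3·0.59219 + 236·0.19780 + 394·0.066837) / 0.85683 = 138 meV.

138 meV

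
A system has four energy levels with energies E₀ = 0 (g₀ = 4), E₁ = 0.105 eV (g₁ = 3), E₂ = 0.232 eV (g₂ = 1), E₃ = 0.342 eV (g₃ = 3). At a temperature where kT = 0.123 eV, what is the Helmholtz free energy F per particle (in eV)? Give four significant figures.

-0.2122 eV

Eᵢ/kT = 0, 0.853659, 1.88618, 2.78049.
Z = Σ gᵢe^(−Eᵢ/kT) = 4·e^(−0) + 3·e^(−0.853659) + 1·e^(−1.88618) + 3·e^(−2.78049) = 4.00000 + 1.27756 + 0.151650 + 0.186024 = 5.61523.
F = −kT ln Z = −0.123 × ln(5.61523) = −0.123 × 1.72548 = -0.2122 eV.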